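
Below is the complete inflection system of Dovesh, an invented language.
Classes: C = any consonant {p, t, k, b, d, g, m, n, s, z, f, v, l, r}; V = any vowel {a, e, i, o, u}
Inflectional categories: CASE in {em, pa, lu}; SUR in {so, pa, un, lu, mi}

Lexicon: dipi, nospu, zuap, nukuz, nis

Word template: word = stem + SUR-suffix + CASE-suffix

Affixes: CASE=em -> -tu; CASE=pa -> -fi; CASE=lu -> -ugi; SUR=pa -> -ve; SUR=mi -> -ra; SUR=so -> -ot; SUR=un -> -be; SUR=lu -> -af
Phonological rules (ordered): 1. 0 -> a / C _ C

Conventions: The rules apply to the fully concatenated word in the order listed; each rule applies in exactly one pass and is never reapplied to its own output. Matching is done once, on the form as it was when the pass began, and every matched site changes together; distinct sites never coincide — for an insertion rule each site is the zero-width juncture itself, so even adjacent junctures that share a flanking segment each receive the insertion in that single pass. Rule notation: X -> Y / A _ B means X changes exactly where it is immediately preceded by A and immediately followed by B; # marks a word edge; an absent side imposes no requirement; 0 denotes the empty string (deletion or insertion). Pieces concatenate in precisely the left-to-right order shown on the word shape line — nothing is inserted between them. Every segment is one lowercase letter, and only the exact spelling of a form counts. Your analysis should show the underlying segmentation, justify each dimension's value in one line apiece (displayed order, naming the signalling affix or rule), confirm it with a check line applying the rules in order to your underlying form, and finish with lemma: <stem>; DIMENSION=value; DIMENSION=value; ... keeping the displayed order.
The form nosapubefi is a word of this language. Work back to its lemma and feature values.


underlying: nospu-be-fi
CASE=pa - signalled by the affix -fi
SUR=un - signalled by the affix -be
check: nospubefi -> nosapubefi
lemma: nospu; CASE=pa; SUR=un


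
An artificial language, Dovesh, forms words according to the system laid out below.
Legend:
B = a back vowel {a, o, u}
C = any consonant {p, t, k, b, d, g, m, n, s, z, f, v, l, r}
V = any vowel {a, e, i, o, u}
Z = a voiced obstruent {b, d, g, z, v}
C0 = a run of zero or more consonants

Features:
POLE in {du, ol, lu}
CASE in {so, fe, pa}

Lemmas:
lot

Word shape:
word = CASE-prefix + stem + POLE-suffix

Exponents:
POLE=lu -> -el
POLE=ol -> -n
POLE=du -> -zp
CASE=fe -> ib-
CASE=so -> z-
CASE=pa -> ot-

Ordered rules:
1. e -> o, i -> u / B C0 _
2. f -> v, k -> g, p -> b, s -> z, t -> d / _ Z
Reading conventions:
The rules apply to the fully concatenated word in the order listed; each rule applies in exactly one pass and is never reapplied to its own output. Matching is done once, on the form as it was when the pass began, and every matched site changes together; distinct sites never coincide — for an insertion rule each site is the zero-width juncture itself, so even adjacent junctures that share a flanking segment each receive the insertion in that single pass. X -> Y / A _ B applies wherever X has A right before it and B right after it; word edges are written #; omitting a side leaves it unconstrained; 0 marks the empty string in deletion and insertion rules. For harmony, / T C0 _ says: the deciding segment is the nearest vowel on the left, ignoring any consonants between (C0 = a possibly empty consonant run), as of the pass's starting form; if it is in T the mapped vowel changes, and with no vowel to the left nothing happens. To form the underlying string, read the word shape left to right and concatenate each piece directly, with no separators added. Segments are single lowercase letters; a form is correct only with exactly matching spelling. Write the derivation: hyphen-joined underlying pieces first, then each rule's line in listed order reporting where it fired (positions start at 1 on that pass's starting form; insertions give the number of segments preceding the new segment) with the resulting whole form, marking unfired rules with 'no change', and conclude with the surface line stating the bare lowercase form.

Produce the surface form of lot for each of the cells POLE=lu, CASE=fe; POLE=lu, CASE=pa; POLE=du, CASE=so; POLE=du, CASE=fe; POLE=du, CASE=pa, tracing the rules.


cell POLE=lu, CASE=fe:
underlying: ib-lot-el
1. e -> o, i -> u / B C0 _: fires at position(s) 6: iblotol
2. f -> v, k -> g, p -> b, s -> z, t -> d / _ Z: no change
surface: iblotol

cell POLE=lu, CASE=pa:
underlying: ot-lot-el
1. e -> o, i -> u / B C0 _: fires at position(s) 6: otlotol
2. f -> v, k -> g, p -> b, s -> z, t -> d / _ Z: no change
surface: otlotol

cell POLE=du, CASE=so:
underlying: z-lot-zp
1. e -> o, i -> u / B C0 _: no change
2. f -> v, k -> g, p -> b, s -> z, t -> d / _ Z: fires at position(s) 4: zlodzp
surface: zlodzp

cell POLE=du, CASE=fe:
underlying: ib-lot-zp
1. e -> o, i -> u / B C0 _: no change
2. f -> v, k -> g, p -> b, s -> z, t -> d / _ Z: fires at position(s) 5: iblodzp
surface: iblodzp

cell POLE=du, CASE=pa:
underlying: ot-lot-zp
1. e -> o, i -> u / B C0 _: no change
2. f -> v, k -> g, p -> b, s -> z, t -> d / _ Z: fires at position(s) 5: otlodzp
surface: otlodzp


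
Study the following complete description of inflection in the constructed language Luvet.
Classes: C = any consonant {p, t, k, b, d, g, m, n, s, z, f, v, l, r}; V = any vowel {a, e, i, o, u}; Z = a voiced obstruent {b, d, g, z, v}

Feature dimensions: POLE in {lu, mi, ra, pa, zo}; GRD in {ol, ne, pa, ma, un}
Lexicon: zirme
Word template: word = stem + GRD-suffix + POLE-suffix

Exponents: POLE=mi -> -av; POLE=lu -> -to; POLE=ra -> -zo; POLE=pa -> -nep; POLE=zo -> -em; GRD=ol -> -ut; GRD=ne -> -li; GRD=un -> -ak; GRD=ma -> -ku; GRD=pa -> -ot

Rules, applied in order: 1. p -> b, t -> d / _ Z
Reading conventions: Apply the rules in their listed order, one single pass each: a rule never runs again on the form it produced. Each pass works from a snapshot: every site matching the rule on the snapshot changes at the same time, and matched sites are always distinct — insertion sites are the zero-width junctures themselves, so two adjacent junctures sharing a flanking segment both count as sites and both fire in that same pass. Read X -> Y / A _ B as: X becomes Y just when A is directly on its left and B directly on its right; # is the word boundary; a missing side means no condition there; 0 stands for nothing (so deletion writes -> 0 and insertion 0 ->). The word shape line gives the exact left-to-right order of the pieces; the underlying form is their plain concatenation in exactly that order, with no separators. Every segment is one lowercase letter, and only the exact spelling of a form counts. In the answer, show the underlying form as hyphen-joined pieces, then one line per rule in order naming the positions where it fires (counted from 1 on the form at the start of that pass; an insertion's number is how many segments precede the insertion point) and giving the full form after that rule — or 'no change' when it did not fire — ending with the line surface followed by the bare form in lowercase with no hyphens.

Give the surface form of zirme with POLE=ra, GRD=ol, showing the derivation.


underlying: zirme-ut-zo
1. p -> b, t -> d / _ Z: fires at position(s) 7: zirmeudzo
surface: zirmeudzo


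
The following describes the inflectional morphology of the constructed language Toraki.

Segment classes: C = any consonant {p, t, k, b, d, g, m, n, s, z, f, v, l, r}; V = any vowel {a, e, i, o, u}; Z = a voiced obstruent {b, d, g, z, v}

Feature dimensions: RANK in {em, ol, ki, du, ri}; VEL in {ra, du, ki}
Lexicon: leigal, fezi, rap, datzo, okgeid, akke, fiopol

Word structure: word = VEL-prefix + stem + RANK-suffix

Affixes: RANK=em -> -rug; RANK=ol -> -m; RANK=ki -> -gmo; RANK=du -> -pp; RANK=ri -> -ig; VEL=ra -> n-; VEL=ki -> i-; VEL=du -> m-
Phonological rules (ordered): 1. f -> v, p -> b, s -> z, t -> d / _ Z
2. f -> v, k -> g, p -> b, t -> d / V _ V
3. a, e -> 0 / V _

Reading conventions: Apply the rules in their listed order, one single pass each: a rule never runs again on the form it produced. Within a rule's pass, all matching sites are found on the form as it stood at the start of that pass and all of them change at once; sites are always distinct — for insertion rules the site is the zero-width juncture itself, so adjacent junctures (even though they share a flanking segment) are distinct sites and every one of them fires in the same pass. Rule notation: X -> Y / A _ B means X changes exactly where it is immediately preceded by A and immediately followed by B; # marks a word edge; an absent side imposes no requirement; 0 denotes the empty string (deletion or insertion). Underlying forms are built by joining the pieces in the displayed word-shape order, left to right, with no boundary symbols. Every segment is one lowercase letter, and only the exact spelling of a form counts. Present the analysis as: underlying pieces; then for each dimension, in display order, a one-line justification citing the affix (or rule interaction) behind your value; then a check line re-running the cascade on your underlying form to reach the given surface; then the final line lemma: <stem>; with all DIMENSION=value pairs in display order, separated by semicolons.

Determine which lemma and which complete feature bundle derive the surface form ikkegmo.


underlying: i-akke-gmo
RANK=ki - signalled by the affix -gmo
VEL=ki - signalled by the affix i-
check: iakkegmo -> iakkegmo -> iakkegmo -> ikkegmo
lemma: akke; RANK=ki; VEL=ki


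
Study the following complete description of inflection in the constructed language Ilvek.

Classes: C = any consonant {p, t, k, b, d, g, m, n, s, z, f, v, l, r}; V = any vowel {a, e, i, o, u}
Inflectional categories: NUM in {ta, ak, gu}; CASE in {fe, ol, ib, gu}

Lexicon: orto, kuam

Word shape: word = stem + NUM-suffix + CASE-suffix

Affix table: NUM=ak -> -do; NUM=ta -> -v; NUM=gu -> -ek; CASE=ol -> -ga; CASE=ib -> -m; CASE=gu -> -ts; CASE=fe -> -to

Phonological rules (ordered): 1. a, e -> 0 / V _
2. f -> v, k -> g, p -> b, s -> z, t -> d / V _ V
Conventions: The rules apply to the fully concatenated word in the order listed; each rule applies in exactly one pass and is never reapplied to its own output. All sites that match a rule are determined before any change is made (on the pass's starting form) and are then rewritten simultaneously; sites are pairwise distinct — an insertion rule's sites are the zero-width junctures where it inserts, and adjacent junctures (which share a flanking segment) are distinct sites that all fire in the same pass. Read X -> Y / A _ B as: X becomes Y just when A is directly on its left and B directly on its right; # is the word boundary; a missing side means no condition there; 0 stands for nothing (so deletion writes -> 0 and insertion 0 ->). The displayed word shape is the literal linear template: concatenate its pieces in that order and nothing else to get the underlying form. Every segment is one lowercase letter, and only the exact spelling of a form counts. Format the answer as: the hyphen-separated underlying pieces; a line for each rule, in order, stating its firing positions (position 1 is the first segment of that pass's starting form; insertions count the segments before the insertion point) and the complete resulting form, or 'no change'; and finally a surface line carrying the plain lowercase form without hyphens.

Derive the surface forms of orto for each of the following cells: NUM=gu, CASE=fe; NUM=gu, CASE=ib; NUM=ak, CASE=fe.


cell NUM=gu, CASE=fe:
underlying: orto-ek-to
1. a, e -> 0 / V _: fires at position(s) 5: ortokto
2. f -> v, k -> g, p -> b, s -> z, t -> d / V _ V: no change
surface: ortokto

cell NUM=gu, CASE=ib:
underlying: orto-ek-m
1. a, e -> 0 / V _: fires at position(s) 5: ortokm
2. f -> v, k -> g, p -> b, s -> z, t -> d / V _ V: no change
surface: ortokm

cell NUM=ak, CASE=fe:
underlying: orto-do-to
1. a, e -> 0 / V _: no change
2. f -> v, k -> g, p -> b, s -> z, t -> d / V _ V: fires at position(s) 7: ortododo
surface: ortododo


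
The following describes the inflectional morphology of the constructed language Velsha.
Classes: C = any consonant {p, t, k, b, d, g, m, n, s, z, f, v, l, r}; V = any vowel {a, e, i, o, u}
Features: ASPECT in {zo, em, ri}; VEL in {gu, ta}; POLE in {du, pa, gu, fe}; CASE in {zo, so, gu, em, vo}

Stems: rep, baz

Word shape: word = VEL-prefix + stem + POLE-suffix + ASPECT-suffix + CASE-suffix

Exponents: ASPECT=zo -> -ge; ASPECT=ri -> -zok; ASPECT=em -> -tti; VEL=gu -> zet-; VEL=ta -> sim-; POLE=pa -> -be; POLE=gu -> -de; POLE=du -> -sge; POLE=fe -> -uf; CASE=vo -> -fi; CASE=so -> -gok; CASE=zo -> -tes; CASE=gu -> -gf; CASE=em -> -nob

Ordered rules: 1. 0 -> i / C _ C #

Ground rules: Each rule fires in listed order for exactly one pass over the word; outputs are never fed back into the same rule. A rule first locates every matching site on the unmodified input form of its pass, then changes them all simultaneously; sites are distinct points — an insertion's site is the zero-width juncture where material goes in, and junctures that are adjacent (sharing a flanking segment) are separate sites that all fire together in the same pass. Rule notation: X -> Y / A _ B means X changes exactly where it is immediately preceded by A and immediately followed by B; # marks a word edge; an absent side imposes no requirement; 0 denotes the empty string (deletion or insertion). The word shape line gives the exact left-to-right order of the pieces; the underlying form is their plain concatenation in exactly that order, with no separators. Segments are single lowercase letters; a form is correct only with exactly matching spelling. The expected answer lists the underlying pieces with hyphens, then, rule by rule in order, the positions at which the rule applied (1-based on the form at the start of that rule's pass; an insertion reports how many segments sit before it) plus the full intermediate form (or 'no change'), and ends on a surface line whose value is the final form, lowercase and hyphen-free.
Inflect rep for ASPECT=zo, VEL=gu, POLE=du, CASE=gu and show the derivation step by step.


underlying: zet-rep-sge-ge-gf
1. 0 -> i / C _ C #: inserts after position(s) 12: zetrepsgegegif
surface: zetrepsgegegif


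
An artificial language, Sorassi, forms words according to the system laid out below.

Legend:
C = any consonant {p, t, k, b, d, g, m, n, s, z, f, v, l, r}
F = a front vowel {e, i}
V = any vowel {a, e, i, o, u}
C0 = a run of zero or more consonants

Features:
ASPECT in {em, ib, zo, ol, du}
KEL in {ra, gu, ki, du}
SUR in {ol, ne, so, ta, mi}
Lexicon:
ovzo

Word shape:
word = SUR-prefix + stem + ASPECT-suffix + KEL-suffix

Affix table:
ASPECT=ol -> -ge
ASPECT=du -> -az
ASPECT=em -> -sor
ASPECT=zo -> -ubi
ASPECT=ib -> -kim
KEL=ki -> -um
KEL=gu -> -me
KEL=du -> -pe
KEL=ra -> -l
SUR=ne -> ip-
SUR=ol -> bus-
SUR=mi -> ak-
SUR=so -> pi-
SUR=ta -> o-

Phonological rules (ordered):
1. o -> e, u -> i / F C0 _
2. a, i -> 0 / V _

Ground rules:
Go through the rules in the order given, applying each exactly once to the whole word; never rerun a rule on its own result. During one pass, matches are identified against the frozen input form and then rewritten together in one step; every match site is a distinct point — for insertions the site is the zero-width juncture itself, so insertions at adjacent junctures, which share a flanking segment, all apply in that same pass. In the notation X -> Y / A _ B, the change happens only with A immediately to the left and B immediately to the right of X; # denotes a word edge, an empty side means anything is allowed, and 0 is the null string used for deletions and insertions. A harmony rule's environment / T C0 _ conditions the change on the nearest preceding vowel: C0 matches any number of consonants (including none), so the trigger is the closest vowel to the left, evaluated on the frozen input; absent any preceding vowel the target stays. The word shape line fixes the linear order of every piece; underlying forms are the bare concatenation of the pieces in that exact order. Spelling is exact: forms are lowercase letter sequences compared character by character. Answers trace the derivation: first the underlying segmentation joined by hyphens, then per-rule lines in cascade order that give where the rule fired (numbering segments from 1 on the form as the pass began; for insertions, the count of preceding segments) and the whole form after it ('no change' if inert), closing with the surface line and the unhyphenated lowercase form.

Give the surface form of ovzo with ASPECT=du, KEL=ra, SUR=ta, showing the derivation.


underlying: o-ovzo-az-l
1. o -> e, u -> i / F C0 _: no change
2. a, i -> 0 / V _: fires at position(s) 6: oovzozl
surface: oovzozl


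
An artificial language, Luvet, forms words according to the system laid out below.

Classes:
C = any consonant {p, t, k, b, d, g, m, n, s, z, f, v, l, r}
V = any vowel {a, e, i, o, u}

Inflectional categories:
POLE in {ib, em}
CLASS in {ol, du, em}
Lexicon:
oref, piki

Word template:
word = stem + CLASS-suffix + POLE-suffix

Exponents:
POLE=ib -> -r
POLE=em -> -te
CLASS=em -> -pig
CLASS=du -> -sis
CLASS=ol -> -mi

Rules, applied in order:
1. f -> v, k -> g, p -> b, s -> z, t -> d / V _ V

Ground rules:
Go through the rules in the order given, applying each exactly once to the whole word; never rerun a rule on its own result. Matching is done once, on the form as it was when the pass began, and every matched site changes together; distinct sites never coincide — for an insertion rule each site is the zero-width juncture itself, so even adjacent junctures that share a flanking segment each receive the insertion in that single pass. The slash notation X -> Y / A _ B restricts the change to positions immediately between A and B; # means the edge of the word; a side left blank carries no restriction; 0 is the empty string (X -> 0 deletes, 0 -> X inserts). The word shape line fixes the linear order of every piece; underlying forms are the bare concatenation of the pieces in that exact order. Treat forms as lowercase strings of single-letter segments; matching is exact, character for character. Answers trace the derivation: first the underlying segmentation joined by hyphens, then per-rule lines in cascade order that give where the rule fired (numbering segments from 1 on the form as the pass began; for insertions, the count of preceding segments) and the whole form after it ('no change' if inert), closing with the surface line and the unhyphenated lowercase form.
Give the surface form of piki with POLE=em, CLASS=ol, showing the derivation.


underlying: piki-mi-te
1. f -> v, k -> g, p -> b, s -> z, t -> d / V _ V: fires at position(s) 3, 7: pigimide
surface: pigimide


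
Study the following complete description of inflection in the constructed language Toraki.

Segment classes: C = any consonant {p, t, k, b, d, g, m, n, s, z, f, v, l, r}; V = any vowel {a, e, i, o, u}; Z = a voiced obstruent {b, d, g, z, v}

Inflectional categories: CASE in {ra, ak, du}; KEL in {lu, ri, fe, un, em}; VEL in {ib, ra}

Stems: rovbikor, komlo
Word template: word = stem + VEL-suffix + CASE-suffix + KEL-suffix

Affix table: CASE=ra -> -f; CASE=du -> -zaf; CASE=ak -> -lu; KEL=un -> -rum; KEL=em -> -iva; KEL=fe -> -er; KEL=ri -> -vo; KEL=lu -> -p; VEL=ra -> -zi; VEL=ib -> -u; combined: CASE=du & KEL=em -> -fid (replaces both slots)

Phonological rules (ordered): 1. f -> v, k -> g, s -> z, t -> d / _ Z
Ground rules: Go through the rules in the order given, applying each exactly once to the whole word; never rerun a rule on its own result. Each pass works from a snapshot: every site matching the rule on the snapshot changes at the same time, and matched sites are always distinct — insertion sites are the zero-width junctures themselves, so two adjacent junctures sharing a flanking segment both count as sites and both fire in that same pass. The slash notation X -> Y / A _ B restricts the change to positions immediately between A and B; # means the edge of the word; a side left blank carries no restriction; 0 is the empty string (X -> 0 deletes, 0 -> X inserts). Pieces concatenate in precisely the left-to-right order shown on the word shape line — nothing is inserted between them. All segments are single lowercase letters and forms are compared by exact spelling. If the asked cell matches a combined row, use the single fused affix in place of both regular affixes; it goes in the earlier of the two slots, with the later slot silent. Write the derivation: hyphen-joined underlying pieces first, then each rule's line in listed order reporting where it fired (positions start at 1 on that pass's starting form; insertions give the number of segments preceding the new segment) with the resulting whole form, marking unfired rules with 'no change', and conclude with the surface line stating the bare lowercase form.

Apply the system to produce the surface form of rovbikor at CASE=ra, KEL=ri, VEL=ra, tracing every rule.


underlying: rovbikor-zi-f-vo
1. f -> v, k -> g, s -> z, t -> d / _ Z: fires at position(s) 11: rovbikorzivvo
surface: rovbikorzivvo


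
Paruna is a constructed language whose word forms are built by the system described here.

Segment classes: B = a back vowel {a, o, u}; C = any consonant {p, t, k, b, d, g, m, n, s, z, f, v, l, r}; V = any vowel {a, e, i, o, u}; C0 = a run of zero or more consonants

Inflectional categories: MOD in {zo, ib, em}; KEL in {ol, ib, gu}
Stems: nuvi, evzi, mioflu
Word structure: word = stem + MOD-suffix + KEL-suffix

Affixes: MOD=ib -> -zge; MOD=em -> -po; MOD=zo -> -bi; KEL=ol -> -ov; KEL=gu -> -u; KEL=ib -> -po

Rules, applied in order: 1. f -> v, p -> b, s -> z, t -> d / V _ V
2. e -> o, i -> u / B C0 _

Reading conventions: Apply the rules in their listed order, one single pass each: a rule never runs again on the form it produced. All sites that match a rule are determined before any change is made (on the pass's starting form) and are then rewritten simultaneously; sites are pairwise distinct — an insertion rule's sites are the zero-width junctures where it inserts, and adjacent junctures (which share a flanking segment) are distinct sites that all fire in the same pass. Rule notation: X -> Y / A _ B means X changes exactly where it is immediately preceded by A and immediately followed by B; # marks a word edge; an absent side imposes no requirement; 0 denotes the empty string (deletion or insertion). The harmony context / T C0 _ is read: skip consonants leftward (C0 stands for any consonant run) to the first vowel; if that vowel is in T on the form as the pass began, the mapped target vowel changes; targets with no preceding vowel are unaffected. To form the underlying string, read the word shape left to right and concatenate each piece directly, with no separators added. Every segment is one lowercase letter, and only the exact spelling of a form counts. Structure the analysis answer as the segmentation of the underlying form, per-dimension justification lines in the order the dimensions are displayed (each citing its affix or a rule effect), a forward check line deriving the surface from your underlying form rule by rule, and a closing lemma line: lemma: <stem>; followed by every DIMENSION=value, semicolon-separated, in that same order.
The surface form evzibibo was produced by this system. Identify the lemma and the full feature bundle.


underlying: evzi-bi-po
MOD=zo - signalled by the affix -bi
KEL=ib - signalled by the affix -po
check: evzibipo -> evzibibo -> evzibibo
lemma: evzi; MOD=zo; KEL=ib


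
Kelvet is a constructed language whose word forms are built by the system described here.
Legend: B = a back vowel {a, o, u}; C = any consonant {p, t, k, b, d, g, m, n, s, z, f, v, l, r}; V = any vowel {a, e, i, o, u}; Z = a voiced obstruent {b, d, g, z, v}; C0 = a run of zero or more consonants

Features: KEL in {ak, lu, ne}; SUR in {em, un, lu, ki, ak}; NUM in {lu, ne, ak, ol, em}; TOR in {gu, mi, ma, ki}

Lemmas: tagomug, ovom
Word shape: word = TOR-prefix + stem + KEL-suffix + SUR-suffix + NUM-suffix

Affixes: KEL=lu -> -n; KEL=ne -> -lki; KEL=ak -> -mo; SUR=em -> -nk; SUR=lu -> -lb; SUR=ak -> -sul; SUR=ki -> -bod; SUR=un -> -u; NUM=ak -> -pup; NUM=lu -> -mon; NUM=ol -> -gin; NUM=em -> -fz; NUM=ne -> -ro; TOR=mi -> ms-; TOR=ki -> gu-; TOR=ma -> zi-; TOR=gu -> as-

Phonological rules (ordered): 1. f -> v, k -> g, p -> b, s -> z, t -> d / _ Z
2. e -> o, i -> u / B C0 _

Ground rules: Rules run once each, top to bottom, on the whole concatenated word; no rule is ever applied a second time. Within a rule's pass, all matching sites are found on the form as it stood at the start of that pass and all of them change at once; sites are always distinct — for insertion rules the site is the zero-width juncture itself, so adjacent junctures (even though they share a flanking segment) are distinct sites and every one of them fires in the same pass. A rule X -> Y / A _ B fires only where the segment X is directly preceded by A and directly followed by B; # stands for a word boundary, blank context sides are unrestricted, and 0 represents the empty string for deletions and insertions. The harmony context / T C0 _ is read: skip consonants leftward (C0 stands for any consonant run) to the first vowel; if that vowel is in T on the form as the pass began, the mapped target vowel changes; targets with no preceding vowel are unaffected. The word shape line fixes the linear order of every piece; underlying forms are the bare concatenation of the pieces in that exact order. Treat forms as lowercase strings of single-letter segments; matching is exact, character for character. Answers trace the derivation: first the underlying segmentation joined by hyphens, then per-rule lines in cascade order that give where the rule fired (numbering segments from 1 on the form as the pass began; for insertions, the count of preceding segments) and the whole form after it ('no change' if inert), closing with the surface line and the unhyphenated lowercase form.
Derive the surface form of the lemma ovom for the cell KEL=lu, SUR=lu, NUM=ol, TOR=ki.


underlying: gu-ovom-n-lb-gin
1. f -> v, k -> g, p -> b, s -> z, t -> d / _ Z: no change
2. e -> o, i -> u / B C0 _: fires at position(s) 11: guovomnlbgun
surface: guovomnlbgun


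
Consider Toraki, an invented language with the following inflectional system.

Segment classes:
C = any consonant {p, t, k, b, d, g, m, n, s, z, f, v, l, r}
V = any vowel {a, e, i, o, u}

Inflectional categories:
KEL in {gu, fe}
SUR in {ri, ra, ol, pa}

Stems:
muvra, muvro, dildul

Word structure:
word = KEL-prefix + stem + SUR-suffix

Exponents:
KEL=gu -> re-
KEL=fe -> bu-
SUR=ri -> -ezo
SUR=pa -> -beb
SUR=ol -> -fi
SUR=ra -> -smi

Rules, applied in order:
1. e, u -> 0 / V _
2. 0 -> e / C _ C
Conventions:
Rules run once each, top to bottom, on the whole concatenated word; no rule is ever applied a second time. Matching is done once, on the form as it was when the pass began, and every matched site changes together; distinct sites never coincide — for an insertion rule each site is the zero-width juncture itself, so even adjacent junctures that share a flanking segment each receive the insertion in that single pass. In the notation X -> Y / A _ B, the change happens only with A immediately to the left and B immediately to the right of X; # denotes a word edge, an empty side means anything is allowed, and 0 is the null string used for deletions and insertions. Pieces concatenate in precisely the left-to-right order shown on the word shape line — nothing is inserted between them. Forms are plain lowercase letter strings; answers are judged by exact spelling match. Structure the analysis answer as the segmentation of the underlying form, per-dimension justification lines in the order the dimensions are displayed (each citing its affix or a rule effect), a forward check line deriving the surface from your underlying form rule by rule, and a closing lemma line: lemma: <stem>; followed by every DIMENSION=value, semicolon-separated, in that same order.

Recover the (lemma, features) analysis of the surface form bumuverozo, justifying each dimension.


underlying: bu-muvro-ezo
KEL=fe - signalled by the affix bu-
SUR=ri - signalled by the affix -ezo
check: bumuvroezo -> bumuvrozo -> bumuverozo
lemma: muvro; KEL=fe; SUR=ri


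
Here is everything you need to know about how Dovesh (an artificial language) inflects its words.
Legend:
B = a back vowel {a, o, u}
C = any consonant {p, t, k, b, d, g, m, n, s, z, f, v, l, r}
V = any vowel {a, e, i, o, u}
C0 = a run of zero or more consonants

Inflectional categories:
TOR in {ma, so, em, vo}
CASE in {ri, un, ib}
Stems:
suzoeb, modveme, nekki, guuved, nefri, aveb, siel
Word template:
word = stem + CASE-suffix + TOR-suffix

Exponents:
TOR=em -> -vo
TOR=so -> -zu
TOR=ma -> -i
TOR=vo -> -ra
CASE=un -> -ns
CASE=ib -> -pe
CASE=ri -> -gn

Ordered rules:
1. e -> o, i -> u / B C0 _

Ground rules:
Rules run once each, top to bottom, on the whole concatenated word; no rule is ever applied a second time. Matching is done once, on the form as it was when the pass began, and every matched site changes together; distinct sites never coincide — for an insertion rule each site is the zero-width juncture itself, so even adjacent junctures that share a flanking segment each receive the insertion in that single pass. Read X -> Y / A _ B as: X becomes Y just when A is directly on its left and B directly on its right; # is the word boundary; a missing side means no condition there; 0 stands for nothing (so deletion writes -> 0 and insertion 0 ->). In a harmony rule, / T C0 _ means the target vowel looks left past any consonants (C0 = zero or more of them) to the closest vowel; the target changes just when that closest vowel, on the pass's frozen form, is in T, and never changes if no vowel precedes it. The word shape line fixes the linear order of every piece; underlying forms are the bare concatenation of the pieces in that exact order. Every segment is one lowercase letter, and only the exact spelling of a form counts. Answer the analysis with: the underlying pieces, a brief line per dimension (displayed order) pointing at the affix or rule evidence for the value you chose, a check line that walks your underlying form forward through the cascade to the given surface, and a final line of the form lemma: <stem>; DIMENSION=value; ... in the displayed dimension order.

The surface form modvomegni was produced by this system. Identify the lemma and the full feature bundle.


underlying: modveme-gn-i
TOR=ma - signalled by the affix -i
CASE=ri - signalled by the affix -gn
check: modvemegni -> modvomegni
lemma: modveme; TOR=ma; CASE=ri


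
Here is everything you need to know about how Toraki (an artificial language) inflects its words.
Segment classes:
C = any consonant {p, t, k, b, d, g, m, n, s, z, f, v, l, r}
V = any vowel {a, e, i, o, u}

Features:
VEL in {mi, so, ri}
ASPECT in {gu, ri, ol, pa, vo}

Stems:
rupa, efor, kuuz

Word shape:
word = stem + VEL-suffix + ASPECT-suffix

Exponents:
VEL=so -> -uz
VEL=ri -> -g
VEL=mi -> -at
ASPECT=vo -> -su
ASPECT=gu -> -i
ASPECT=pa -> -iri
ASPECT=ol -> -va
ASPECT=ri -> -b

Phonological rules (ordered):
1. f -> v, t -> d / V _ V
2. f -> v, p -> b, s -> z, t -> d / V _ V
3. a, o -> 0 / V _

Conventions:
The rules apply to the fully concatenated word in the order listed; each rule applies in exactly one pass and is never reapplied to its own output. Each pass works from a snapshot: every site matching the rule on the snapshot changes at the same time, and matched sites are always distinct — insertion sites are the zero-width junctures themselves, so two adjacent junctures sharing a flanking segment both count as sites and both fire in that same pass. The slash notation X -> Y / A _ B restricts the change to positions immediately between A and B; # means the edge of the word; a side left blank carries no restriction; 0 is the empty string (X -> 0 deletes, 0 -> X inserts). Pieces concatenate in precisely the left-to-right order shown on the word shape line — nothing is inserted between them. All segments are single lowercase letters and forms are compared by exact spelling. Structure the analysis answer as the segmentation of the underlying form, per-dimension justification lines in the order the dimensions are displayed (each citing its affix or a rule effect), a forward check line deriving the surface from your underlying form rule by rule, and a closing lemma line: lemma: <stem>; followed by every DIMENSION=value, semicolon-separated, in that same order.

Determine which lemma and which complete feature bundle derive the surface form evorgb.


underlying: efor-g-b
VEL=ri - signalled by the affix -g
ASPECT=ri - signalled by the affix -b
check: eforgb -> evorgb -> evorgb -> evorgb
lemma: efor; VEL=ri; ASPECT=ri


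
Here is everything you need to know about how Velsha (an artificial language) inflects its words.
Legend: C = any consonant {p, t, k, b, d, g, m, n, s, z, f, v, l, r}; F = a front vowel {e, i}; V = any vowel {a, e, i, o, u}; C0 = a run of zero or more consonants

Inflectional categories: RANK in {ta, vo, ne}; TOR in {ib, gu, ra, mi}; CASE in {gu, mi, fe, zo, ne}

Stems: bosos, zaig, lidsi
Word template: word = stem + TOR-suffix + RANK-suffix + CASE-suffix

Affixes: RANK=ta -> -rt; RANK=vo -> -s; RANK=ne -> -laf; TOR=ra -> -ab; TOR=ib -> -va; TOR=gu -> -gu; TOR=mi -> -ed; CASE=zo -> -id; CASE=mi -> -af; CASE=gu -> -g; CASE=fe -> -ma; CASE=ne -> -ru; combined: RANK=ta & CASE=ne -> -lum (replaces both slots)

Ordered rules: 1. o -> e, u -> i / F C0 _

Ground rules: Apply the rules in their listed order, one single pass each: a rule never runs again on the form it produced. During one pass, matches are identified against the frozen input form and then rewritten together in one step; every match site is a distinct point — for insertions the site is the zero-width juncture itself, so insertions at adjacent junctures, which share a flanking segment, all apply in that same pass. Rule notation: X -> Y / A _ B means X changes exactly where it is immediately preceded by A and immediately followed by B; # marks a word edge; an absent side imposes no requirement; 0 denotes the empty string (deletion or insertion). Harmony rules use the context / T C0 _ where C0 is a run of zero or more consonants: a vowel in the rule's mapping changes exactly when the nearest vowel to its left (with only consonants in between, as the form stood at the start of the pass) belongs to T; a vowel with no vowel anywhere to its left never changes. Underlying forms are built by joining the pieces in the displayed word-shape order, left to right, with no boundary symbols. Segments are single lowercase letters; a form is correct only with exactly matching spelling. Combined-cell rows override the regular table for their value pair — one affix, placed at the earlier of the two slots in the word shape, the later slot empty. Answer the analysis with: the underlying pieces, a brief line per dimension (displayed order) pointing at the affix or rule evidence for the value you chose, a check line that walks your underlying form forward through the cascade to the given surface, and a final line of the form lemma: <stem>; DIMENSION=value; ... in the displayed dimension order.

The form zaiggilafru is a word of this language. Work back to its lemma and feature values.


underlying: zaig-gu-laf-ru
RANK=ne - signalled by the affix -laf
TOR=gu - signalled by the affix -gu
CASE=ne - signalled by the affix -ru
check: zaiggulafru -> zaiggilafru
lemma: zaig; RANK=ne; TOR=gu; CASE=ne


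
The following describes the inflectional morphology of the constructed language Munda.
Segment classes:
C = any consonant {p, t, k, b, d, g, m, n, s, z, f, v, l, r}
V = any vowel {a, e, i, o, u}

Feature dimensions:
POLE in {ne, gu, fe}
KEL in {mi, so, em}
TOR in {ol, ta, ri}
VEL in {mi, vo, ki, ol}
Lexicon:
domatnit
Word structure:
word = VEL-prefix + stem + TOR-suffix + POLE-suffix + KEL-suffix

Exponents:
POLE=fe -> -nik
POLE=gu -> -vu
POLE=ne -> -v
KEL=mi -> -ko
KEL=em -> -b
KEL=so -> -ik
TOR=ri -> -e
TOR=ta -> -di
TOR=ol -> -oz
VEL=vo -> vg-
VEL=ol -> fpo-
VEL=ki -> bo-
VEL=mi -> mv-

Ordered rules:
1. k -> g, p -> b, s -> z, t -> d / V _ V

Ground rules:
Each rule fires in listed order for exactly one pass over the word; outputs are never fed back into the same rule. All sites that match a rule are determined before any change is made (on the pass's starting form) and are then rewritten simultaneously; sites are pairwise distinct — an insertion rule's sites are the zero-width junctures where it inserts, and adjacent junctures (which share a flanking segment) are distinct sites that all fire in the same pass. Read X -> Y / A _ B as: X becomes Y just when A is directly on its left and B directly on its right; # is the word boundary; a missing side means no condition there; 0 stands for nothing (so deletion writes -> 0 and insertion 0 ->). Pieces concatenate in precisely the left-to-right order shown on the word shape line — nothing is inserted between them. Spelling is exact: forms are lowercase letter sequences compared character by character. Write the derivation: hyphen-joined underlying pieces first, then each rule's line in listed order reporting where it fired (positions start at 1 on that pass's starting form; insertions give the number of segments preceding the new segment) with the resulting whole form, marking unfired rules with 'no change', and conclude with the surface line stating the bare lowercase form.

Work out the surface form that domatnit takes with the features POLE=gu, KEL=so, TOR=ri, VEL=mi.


underlying: mv-domatnit-e-vu-ik
1. k -> g, p -> b, s -> z, t -> d / V _ V: fires at position(s) 10: mvdomatnidevuik
surface: mvdomatnidevuik


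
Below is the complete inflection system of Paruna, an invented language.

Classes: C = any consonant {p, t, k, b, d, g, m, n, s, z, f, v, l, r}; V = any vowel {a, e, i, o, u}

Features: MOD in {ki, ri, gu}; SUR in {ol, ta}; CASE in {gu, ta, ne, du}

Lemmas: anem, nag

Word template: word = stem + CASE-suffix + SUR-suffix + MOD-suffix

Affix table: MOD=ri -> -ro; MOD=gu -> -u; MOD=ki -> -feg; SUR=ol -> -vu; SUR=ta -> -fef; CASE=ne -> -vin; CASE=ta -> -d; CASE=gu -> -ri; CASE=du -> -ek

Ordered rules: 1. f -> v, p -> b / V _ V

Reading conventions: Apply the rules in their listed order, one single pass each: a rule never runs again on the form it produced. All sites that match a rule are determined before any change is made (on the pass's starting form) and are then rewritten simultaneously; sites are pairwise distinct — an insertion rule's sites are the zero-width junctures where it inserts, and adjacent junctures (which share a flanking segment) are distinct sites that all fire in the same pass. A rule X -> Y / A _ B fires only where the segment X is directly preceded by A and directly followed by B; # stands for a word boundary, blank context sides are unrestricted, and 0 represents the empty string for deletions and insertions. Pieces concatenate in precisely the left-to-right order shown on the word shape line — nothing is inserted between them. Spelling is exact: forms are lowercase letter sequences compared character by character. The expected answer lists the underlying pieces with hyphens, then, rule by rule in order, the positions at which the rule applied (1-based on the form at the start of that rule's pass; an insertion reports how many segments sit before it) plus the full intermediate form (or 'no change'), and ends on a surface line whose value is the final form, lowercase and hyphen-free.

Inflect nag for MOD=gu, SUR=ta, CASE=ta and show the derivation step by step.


underlying: nag-d-fef-u
1. f -> v, p -> b / V _ V: fires at position(s) 7: nagdfevu
surface: nagdfevu


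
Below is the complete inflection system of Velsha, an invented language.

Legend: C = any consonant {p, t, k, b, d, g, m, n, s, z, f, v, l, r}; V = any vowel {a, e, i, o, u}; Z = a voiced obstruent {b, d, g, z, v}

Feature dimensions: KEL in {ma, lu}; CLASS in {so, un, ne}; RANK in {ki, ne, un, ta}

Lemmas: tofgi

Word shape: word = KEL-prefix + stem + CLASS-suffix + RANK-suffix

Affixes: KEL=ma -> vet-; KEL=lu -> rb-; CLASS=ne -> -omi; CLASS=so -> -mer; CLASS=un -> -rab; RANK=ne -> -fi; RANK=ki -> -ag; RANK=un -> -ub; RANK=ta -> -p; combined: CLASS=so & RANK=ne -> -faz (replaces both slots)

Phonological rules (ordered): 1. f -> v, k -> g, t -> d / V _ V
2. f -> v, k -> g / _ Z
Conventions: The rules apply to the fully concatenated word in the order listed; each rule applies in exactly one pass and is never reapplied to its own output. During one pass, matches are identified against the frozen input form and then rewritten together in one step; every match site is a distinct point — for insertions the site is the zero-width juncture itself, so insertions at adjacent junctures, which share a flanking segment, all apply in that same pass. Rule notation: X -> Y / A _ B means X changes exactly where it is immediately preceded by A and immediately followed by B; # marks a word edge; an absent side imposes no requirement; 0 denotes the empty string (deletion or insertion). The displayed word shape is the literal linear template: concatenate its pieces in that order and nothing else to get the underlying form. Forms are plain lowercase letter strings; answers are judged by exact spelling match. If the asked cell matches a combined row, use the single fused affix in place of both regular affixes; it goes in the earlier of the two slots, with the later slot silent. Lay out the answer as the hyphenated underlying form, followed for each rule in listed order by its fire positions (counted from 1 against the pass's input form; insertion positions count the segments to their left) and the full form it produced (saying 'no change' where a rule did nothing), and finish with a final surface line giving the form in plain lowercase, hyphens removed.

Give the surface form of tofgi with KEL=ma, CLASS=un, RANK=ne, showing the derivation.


underlying: vet-tofgi-rab-fi
1. f -> v, k -> g, t -> d / V _ V: no change
2. f -> v, k -> g / _ Z: fires at position(s) 6: vettovgirabfi
surface: vettovgirabfi
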